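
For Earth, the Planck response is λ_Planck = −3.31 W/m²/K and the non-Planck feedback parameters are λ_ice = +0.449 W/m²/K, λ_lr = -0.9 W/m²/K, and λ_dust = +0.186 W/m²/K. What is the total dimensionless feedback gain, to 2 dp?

Convert to gains: g_ice = 0.449/3.31 = 0.1356; g_lr = -0.9/3.31 = -0.2719; g_dust = 0.186/3.31 = 0.05619.
Total gain g = -0.08011.

-0.08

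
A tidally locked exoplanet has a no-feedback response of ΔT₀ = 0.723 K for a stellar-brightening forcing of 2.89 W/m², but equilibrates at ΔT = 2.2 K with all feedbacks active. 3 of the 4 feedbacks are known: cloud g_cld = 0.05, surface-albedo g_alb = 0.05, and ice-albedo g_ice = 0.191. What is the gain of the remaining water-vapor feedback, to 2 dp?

0.38

Amplification A = ΔT/ΔT₀ = 2.2/0.723 = 3.043.
Total gain g = 1 − 1/A = 1 − 1/3.043 = 0.6714.
Known gains sum to 0.05 + 0.05 + 0.191 = 0.291.
g_wv = 0.6714 − 0.291 = 0.38.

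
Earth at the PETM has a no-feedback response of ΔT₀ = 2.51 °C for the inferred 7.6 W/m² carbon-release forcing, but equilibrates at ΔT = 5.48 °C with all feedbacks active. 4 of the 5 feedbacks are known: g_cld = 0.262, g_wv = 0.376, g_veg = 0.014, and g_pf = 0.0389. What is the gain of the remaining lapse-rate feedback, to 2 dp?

-0.15

Amplification A = ΔT/ΔT₀ = 5.48/2.51 = 2.183.
Total gain g = 1 − 1/A = 1 − 1/2.183 = 0.5419.
Known gains sum to 0.262 + 0.376 + 0.014 + 0.0389 = 0.6909.
g_lr = 0.5419 − 0.6909 = -0.15.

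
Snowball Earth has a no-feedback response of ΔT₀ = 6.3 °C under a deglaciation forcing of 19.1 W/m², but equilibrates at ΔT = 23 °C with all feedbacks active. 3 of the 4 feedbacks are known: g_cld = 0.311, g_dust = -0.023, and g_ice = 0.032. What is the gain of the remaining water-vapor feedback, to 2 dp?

Amplification A = ΔT/ΔT₀ = 23/6.3 = 3.651.
Total gain g = 1 − 1/A = 1 − 1/3.651 = 0.7261.
Known gains sum to 0.311 − 0.023 + 0.032 = 0.32.
g_wv = 0.7261 − 0.32 = 0.41.

0.41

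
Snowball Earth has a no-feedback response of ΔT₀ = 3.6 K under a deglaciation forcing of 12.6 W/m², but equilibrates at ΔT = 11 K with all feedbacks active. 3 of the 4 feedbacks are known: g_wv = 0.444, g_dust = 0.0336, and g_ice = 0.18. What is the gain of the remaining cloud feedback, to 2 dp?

0.02

Amplification A = ΔT/ΔT₀ = 11/3.6 = 3.056.
Total gain g = 1 − 1/A = 1 − 1/3.056 = 0.6728.
Known gains sum to 0.444 + 0.0336 + 0.18 = 0.6576.
g_cld = 0.6728 − 0.6576 = 0.02.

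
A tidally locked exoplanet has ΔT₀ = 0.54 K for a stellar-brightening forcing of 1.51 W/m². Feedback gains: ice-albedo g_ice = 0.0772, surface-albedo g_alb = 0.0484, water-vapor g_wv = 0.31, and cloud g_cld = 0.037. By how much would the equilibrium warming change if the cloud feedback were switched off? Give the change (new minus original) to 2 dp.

-0.07 K

Original: g = 0.4726, ΔT = 0.54/(1−0.4726) = 1.0239 K.
Without cloud: g' = 0.4356, ΔT' = 0.54/(1−0.4356) = 0.9568 K.
Change = 0.9568 − 1.0239 = -0.07 K.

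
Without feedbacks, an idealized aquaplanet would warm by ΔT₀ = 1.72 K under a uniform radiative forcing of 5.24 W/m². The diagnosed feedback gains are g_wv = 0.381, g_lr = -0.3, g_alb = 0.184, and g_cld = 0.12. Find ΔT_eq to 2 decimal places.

2.80 K

Total gain g = 0.381 − 0.3 + 0.184 + 0.12 = 0.385.
Amplification A = 1/(1 − 0.385) = 1.626.
ΔT = 1.72 × 1.626 = 2.80 K.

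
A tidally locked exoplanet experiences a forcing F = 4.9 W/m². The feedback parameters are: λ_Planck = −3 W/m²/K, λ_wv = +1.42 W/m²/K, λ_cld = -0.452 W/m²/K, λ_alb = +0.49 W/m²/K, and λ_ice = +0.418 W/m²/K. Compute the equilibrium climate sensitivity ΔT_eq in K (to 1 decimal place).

Net feedback parameter λ = (−3) + (+1.42) + (-0.452) + (+0.49) + (+0.418) = -1.124 W/m²/K.
ΔT = −F/λ = −4.9/(-1.124) = 4.4 K.

4.4 K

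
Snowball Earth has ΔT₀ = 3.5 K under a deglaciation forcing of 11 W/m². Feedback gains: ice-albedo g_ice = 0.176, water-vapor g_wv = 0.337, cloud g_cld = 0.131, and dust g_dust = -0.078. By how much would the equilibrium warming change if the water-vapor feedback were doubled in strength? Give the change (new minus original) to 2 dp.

28.02 K

Original: g = 0.566, ΔT = 3.5/(1−0.566) = 8.0645 K.
With doubled water-vapor: g' = 0.903, ΔT' = 3.5/(1−0.903) = 36.0825 K.
Change = 36.0825 − 8.0645 = 28.02 K.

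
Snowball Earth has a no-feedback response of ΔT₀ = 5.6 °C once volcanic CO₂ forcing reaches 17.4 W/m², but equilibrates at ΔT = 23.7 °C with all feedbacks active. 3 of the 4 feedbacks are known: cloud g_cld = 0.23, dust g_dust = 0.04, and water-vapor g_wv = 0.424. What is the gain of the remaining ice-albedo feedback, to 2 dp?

Amplification A = ΔT/ΔT₀ = 23.7/5.6 = 4.232.
Total gain g = 1 − 1/A = 1 − 1/4.232 = 0.7637.
Known gains sum to 0.23 + 0.04 + 0.424 = 0.694.
g_ice = 0.7637 − 0.694 = 0.07.

0.07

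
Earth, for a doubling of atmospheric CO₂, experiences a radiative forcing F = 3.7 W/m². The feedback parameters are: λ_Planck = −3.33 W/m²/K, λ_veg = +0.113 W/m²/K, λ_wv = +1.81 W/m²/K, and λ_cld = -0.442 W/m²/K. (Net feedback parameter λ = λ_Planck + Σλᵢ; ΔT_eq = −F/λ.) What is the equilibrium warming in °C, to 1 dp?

Net feedback parameter λ = (−3.33) + (+0.113) + (+1.81) + (-0.442) = -1.849 W/m²/K.
ΔT = −F/λ = −3.7/(-1.849) = 2.0 °C.

2.0 °C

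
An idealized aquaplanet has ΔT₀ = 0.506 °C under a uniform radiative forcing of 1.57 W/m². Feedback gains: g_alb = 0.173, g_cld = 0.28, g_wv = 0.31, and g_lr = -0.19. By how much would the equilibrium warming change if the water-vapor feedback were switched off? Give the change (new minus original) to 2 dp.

-0.50 °C

Original: g = 0.573, ΔT = 0.506/(1−0.573) = 1.1850 °C.
Without water-vapor: g' = 0.263, ΔT' = 0.506/(1−0.263) = 0.6866 °C.
Change = 0.6866 − 1.1850 = -0.50 °C.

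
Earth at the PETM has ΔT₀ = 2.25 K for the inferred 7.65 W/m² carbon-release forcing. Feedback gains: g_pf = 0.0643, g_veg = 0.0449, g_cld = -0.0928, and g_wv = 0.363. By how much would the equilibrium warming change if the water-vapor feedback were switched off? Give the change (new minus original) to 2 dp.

Original: g = 0.3794, ΔT = 2.25/(1−0.3794) = 3.6255 K.
Without water-vapor: g' = 0.0164, ΔT' = 2.25/(1−0.0164) = 2.2875 K.
Change = 2.2875 − 3.6255 = -1.34 K.

-1.34 K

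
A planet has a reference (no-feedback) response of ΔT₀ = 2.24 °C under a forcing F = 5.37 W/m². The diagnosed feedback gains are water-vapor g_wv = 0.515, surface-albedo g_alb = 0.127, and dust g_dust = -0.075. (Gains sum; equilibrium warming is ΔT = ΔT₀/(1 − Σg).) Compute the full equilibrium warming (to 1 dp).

Total gain g = 0.515 + 0.127 − 0.075 = 0.567.
Amplification A = 1/(1 − 0.567) = 2.309.
ΔT = 2.24 × 2.309 = 5.2 °C.

5.2 °C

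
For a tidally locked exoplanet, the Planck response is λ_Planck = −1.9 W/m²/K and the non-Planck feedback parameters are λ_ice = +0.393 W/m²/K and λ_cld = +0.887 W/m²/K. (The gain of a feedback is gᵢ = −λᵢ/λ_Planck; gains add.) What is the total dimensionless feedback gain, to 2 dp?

0.67

Convert to gains: g_ice = 0.393/1.9 = 0.2068; g_cld = 0.887/1.9 = 0.4668.
Total gain g = 0.6736.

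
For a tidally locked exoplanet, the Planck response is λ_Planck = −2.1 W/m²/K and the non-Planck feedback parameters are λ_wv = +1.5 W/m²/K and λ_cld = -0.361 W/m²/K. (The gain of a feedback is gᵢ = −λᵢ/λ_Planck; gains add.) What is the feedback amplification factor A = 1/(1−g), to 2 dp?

Convert to gains: g_wv = 1.5/2.1 = 0.7143; g_cld = -0.361/2.1 = -0.1719.
Total gain g = 0.5424.
A = 1/(1 − 0.5424) = 2.19.

2.19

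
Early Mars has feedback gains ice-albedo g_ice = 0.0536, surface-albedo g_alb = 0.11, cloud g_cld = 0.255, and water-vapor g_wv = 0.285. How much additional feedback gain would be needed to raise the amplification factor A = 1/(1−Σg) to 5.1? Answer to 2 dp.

Current total gain = 0.7036.
Target gain for A = 5.1: g* = 1 − 1/5.1 = 0.8039.
Additional gain needed = 0.8039 − 0.7036 = 0.10.

0.10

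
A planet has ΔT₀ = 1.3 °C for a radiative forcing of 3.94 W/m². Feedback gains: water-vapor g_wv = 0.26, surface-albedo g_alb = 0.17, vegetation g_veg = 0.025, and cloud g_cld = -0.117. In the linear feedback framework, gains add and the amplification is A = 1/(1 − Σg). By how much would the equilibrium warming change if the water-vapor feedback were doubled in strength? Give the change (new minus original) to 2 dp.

Original: g = 0.338, ΔT = 1.3/(1−0.338) = 1.9637 °C.
With doubled water-vapor: g' = 0.598, ΔT' = 1.3/(1−0.598) = 3.2338 °C.
Change = 3.2338 − 1.9637 = 1.27 °C.

1.27 °C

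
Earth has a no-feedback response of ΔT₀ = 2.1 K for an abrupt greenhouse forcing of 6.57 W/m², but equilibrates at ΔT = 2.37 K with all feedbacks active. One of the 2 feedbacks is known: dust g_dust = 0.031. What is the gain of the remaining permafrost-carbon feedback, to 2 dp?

0.08

Amplification A = ΔT/ΔT₀ = 2.37/2.1 = 1.129.
Total gain g = 1 − 1/A = 1 − 1/1.129 = 0.1143.
The known gain is 0.031.
g_pf = 0.1143 − 0.031 = 0.08.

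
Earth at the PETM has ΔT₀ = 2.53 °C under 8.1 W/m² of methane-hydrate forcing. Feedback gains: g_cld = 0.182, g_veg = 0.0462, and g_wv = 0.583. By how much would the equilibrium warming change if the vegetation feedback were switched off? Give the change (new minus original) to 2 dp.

Original: g = 0.8112, ΔT = 2.53/(1−0.8112) = 13.4004 °C.
Without vegetation: g' = 0.765, ΔT' = 2.53/(1−0.765) = 10.7660 °C.
Change = 10.7660 − 13.4004 = -2.63 °C.

-2.63 °C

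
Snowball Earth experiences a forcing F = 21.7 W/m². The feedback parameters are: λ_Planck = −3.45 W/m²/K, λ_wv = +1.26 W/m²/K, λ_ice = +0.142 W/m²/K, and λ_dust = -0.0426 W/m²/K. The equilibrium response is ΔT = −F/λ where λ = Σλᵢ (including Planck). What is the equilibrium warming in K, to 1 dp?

Net feedback parameter λ = (−3.45) + (+1.26) + (+0.142) + (-0.0426) = -2.0906 W/m²/K.
ΔT = −F/λ = −21.7/(-2.0906) = 10.4 K.

10.4 K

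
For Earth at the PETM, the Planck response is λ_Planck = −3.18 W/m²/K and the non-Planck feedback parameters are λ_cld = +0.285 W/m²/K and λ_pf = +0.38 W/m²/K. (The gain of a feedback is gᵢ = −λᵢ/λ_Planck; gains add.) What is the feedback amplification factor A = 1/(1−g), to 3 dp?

1.264

Convert to gains: g_cld = 0.285/3.18 = 0.08962; g_pf = 0.38/3.18 = 0.1195.
Total gain g = 0.20912.
A = 1/(1 − 0.20912) = 1.264.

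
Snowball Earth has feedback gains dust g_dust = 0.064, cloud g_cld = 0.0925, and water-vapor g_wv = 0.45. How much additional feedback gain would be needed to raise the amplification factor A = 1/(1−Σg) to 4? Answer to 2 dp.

Current total gain = 0.6065.
Target gain for A = 4: g* = 1 − 1/4 = 0.75.
Additional gain needed = 0.75 − 0.6065 = 0.14.

0.14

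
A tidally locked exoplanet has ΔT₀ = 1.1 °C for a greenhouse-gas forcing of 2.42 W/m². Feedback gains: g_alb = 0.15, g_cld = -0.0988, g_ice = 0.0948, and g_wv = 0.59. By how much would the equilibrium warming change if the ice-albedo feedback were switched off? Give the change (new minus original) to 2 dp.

-1.10 °C

Original: g = 0.736, ΔT = 1.1/(1−0.736) = 4.1667 °C.
Without ice-albedo: g' = 0.6412, ΔT' = 1.1/(1−0.6412) = 3.0658 °C.
Change = 3.0658 − 4.1667 = -1.10 °C.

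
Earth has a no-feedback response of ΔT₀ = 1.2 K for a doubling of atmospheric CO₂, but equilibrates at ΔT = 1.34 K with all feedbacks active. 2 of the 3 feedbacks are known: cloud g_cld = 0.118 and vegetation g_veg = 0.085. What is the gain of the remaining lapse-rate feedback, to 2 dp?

-0.10

Amplification A = ΔT/ΔT₀ = 1.34/1.2 = 1.117.
Total gain g = 1 − 1/A = 1 − 1/1.117 = 0.1047.
Known gains sum to 0.118 + 0.085 = 0.203.
g_lr = 0.1047 − 0.203 = -0.10.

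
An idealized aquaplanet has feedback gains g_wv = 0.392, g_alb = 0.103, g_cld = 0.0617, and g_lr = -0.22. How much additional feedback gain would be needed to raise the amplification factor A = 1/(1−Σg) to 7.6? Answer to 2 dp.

Current total gain = 0.3367.
Target gain for A = 7.6: g* = 1 − 1/7.6 = 0.8684.
Additional gain needed = 0.8684 − 0.3367 = 0.53.

0.53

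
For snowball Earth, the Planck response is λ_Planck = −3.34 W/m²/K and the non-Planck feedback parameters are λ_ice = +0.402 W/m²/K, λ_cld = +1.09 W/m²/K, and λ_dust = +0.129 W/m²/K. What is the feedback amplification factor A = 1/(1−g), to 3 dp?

1.943

Convert to gains: g_ice = 0.402/3.34 = 0.1204; g_cld = 1.09/3.34 = 0.3263; g_dust = 0.129/3.34 = 0.03862.
Total gain g = 0.48532.
A = 1/(1 − 0.48532) = 1.943.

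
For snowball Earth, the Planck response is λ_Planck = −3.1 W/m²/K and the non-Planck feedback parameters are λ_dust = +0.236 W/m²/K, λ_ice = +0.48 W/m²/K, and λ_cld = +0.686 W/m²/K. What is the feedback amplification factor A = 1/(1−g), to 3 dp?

1.826

Convert to gains: g_dust = 0.236/3.1 = 0.07613; g_ice = 0.48/3.1 = 0.1548; g_cld = 0.686/3.1 = 0.2213.
Total gain g = 0.45223.
A = 1/(1 − 0.45223) = 1.826.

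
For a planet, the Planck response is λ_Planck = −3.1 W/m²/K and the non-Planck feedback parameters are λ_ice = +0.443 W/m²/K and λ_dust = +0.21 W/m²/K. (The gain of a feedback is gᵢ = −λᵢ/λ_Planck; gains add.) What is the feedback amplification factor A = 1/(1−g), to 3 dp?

1.267

Convert to gains: g_ice = 0.443/3.1 = 0.1429; g_dust = 0.21/3.1 = 0.06774.
Total gain g = 0.21064.
A = 1/(1 − 0.21064) = 1.267.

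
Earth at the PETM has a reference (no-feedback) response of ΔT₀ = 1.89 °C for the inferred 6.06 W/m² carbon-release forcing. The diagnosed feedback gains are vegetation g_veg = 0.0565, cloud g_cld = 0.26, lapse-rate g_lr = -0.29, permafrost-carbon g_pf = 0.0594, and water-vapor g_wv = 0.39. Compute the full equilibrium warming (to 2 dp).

3.61 °C

Total gain g = 0.0565 + 0.26 − 0.29 + 0.0594 + 0.39 = 0.4759.
Amplification A = 1/(1 − 0.4759) = 1.908.
ΔT = 1.89 × 1.908 = 3.61 °C.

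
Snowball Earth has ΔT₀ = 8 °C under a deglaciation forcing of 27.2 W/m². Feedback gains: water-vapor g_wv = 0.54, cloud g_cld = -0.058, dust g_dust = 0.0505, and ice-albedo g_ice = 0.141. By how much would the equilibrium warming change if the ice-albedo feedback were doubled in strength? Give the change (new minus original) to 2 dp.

Original: g = 0.6735, ΔT = 8/(1−0.6735) = 24.5023 °C.
With doubled ice-albedo: g' = 0.8145, ΔT' = 8/(1−0.8145) = 43.1267 °C.
Change = 43.1267 − 24.5023 = 18.62 °C.

18.62 °C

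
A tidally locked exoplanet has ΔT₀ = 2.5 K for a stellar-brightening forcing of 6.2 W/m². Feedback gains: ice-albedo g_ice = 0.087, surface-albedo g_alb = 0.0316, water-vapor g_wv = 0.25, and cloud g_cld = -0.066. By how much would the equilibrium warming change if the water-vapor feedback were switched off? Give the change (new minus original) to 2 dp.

Original: g = 0.3026, ΔT = 2.5/(1−0.3026) = 3.5847 K.
Without water-vapor: g' = 0.0526, ΔT' = 2.5/(1−0.0526) = 2.6388 K.
Change = 2.6388 − 3.5847 = -0.95 K.

-0.95 K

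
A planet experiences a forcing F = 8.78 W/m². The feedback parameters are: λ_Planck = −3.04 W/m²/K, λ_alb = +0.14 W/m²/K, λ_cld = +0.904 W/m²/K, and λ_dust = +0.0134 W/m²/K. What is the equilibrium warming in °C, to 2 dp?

4.43 °C

Net feedback parameter λ = (−3.04) + (+0.14) + (+0.904) + (+0.0134) = -1.9826 W/m²/K.
ΔT = −F/λ = −8.78/(-1.9826) = 4.43 °C.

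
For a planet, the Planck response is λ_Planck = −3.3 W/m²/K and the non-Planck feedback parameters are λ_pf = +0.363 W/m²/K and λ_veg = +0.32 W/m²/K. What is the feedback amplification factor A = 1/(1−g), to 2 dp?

1.26

Convert to gains: g_pf = 0.363/3.3 = 0.11; g_veg = 0.32/3.3 = 0.09697.
Total gain g = 0.20697.
A = 1/(1 − 0.20697) = 1.26.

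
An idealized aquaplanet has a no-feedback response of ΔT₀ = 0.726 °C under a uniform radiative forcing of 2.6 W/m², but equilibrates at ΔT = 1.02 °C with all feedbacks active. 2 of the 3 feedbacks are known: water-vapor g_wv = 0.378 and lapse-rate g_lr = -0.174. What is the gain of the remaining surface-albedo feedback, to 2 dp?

0.08

Amplification A = ΔT/ΔT₀ = 1.02/0.726 = 1.405.
Total gain g = 1 − 1/A = 1 − 1/1.405 = 0.2883.
Known gains sum to 0.378 − 0.174 = 0.204.
g_alb = 0.2883 − 0.204 = 0.08.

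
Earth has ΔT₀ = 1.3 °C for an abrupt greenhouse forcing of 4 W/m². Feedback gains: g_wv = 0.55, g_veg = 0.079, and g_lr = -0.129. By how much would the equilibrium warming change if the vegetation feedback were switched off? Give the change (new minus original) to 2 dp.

Original: g = 0.5, ΔT = 1.3/(1−0.5) = 2.6000 °C.
Without vegetation: g' = 0.421, ΔT' = 1.3/(1−0.421) = 2.2453 °C.
Change = 2.2453 − 2.6000 = -0.35 °C.

-0.35 °C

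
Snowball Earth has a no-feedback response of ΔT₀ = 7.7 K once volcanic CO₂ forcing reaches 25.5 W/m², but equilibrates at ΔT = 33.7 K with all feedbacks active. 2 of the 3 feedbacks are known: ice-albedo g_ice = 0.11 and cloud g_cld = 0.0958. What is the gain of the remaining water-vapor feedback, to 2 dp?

0.57

Amplification A = ΔT/ΔT₀ = 33.7/7.7 = 4.377.
Total gain g = 1 − 1/A = 1 − 1/4.377 = 0.7715.
Known gains sum to 0.11 + 0.0958 = 0.2058.
g_wv = 0.7715 − 0.2058 = 0.57.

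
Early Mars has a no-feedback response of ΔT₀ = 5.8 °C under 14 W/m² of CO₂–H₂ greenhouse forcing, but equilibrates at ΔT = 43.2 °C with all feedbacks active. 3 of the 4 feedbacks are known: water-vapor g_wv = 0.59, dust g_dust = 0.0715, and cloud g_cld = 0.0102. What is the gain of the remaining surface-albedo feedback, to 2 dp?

Amplification A = ΔT/ΔT₀ = 43.2/5.8 = 7.448.
Total gain g = 1 − 1/A = 1 − 1/7.448 = 0.8657.
Known gains sum to 0.59 + 0.0715 + 0.0102 = 0.6717.
g_alb = 0.8657 − 0.6717 = 0.19.

0.19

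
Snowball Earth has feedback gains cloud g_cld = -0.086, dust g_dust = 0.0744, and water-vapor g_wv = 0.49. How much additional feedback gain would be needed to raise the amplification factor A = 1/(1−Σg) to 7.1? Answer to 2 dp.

0.38

Current total gain = 0.4784.
Target gain for A = 7.1: g* = 1 − 1/7.1 = 0.8592.
Additional gain needed = 0.8592 − 0.4784 = 0.38.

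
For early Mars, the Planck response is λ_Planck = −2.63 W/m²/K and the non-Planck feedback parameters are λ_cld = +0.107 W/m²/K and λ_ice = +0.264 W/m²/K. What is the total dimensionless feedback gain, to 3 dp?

Convert to gains: g_cld = 0.107/2.63 = 0.04068; g_ice = 0.264/2.63 = 0.1004.
Total gain g = 0.14108.

0.141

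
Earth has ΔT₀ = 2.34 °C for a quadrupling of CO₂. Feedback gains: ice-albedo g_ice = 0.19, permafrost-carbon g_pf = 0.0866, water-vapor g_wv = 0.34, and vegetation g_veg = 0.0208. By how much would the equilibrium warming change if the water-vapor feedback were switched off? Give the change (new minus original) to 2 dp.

Original: g = 0.6374, ΔT = 2.34/(1−0.6374) = 6.4534 °C.
Without water-vapor: g' = 0.2974, ΔT' = 2.34/(1−0.2974) = 3.3305 °C.
Change = 3.3305 − 6.4534 = -3.12 °C.

-3.12 °C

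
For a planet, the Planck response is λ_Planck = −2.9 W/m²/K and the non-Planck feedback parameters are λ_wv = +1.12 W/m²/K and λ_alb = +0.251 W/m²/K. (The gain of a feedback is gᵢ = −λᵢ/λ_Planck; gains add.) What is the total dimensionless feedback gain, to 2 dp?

Convert to gains: g_wv = 1.12/2.9 = 0.3862; g_alb = 0.251/2.9 = 0.08655.
Total gain g = 0.47275.

0.47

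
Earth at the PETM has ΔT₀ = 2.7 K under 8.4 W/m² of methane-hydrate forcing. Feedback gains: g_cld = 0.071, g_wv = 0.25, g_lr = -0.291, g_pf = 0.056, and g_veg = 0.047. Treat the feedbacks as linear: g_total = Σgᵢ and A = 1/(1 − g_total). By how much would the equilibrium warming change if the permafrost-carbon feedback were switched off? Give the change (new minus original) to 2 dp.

-0.19 K

Original: g = 0.133, ΔT = 2.7/(1−0.133) = 3.1142 K.
Without permafrost-carbon: g' = 0.077, ΔT' = 2.7/(1−0.077) = 2.9252 K.
Change = 2.9252 − 3.1142 = -0.19 K.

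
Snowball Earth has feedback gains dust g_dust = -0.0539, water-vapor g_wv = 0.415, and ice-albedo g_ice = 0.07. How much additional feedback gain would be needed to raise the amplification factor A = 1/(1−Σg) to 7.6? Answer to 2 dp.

0.44

Current total gain = 0.4311.
Target gain for A = 7.6: g* = 1 − 1/7.6 = 0.8684.
Additional gain needed = 0.8684 − 0.4311 = 0.44.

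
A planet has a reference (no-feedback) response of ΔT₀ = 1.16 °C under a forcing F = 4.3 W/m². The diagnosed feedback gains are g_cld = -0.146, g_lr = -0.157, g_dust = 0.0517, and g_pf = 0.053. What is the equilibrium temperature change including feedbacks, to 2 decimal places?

Total gain g = -0.146 − 0.157 + 0.0517 + 0.053 = -0.1983.
Amplification A = 1/(1 + 0.1983) = 0.8345.
ΔT = 1.16 × 0.8345 = 0.97 °C.

0.97 °C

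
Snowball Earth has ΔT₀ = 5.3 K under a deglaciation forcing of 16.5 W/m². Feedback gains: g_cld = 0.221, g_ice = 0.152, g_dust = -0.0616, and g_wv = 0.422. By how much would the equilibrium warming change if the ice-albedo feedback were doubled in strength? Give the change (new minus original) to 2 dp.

Original: g = 0.7334, ΔT = 5.3/(1−0.7334) = 19.8800 K.
With doubled ice-albedo: g' = 0.8854, ΔT' = 5.3/(1−0.8854) = 46.2478 K.
Change = 46.2478 − 19.8800 = 26.37 K.

26.37 K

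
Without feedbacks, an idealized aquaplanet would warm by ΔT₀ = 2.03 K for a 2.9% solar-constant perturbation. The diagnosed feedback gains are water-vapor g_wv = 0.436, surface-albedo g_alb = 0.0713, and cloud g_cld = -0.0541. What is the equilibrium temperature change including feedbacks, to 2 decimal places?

Total gain g = 0.436 + 0.0713 − 0.0541 = 0.4532.
Amplification A = 1/(1 − 0.4532) = 1.829.
ΔT = 2.03 × 1.829 = 3.71 K.

3.71 K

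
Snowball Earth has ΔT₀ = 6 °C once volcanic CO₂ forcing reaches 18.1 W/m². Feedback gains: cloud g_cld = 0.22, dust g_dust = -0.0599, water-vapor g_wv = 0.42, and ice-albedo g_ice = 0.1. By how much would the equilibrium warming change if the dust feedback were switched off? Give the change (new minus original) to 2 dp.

4.32 °C

Original: g = 0.6801, ΔT = 6/(1−0.6801) = 18.7559 °C.
Without dust: g' = 0.74, ΔT' = 6/(1−0.74) = 23.0769 °C.
Change = 23.0769 − 18.7559 = 4.32 °C.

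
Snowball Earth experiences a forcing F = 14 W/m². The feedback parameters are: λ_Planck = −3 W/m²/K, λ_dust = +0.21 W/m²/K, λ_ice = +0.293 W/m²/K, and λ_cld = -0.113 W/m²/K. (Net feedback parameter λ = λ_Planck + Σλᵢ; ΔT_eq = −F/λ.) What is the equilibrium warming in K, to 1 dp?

5.4 K

Net feedback parameter λ = (−3) + (+0.21) + (+0.293) + (-0.113) = -2.61 W/m²/K.
ΔT = −F/λ = −14/(-2.61) = 5.4 K.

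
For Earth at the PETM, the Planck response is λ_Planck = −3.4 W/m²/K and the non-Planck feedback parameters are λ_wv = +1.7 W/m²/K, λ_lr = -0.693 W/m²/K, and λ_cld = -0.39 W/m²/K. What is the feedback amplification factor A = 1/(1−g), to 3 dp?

1.222

Convert to gains: g_wv = 1.7/3.4 = 0.5; g_lr = -0.693/3.4 = -0.2038; g_cld = -0.39/3.4 = -0.1147.
Total gain g = 0.1815.
A = 1/(1 − 0.1815) = 1.222.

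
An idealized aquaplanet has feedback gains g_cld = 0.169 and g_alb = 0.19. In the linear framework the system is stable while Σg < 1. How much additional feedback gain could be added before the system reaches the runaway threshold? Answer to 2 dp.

0.64

Current total gain = 0.169 + 0.19 = 0.359.
Margin to runaway = 1 − 0.359 = 0.64.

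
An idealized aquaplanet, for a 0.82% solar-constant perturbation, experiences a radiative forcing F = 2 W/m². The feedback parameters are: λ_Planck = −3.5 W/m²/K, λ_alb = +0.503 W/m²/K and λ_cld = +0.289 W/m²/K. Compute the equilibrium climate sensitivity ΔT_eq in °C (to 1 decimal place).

Net feedback parameter λ = (−3.5) + (+0.503) + (+0.289) = -2.708 W/m²/K.
ΔT = −F/λ = −2/(-2.708) = 0.7 °C.

0.7 °C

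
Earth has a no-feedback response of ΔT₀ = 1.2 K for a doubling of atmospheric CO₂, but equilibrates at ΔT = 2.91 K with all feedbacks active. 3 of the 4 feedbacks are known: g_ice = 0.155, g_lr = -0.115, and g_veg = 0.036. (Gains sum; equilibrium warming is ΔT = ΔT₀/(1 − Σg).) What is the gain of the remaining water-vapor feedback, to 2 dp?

Amplification A = ΔT/ΔT₀ = 2.91/1.2 = 2.425.
Total gain g = 1 − 1/A = 1 − 1/2.425 = 0.5876.
Known gains sum to 0.155 − 0.115 + 0.036 = 0.076.
g_wv = 0.5876 − 0.076 = 0.51.

0.51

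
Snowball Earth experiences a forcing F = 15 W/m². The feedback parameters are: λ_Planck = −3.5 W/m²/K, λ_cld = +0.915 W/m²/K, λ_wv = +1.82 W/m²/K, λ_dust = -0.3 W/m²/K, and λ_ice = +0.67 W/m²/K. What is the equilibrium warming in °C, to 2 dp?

37.97 °C

Net feedback parameter λ = (−3.5) + (+0.915) + (+1.82) + (-0.3) + (+0.67) = -0.395 W/m²/K.
ΔT = −F/λ = −15/(-0.395) = 37.97 °C.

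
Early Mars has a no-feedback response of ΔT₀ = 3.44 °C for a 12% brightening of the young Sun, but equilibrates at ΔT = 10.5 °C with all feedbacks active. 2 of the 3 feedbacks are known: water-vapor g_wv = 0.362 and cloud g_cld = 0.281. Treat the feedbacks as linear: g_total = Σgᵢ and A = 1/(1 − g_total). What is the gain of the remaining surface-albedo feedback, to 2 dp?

Amplification A = ΔT/ΔT₀ = 10.5/3.44 = 3.052.
Total gain g = 1 − 1/A = 1 − 1/3.052 = 0.6723.
Known gains sum to 0.362 + 0.281 = 0.643.
g_alb = 0.6723 − 0.643 = 0.03.

0.03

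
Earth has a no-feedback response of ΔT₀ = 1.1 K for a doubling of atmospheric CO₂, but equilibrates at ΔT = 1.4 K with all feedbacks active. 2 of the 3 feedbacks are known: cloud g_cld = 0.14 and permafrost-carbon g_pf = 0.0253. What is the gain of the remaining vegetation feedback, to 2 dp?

Amplification A = ΔT/ΔT₀ = 1.4/1.1 = 1.273.
Total gain g = 1 − 1/A = 1 − 1/1.273 = 0.2145.
Known gains sum to 0.14 + 0.0253 = 0.1653.
g_veg = 0.2145 − 0.1653 = 0.05.

0.05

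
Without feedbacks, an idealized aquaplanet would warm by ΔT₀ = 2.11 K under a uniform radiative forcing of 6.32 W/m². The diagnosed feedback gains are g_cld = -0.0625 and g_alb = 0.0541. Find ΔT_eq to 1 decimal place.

Total gain g = -0.0625 + 0.0541 = -0.0084.
Amplification A = 1/(1 + 0.0084) = 0.9917.
ΔT = 2.11 × 0.9917 = 2.1 K.

2.1 K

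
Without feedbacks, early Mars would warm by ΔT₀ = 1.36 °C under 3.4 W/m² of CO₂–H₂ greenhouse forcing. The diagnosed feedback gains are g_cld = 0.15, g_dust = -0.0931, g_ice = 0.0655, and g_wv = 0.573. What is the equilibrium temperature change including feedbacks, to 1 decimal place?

Total gain g = 0.15 − 0.0931 + 0.0655 + 0.573 = 0.6954.
Amplification A = 1/(1 − 0.6954) = 3.283.
ΔT = 1.36 × 3.283 = 4.5 °C.

4.5 °C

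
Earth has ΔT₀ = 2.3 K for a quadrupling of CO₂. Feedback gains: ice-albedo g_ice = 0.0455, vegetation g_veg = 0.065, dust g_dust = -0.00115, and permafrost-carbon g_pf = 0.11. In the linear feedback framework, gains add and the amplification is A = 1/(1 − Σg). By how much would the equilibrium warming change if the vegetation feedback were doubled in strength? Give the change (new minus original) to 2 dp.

Original: g = 0.21935, ΔT = 2.3/(1−0.21935) = 2.9463 K.
With doubled vegetation: g' = 0.28435, ΔT' = 2.3/(1−0.28435) = 3.2139 K.
Change = 3.2139 − 2.9463 = 0.27 K.

0.27 K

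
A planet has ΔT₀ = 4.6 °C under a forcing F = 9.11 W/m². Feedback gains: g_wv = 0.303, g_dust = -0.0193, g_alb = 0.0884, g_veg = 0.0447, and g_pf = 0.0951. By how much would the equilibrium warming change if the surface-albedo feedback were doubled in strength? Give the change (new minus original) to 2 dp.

2.08 °C

Original: g = 0.5119, ΔT = 4.6/(1−0.5119) = 9.4243 °C.
With doubled surface-albedo: g' = 0.6003, ΔT' = 4.6/(1−0.6003) = 11.5086 °C.
Change = 11.5086 − 9.4243 = 2.08 °C.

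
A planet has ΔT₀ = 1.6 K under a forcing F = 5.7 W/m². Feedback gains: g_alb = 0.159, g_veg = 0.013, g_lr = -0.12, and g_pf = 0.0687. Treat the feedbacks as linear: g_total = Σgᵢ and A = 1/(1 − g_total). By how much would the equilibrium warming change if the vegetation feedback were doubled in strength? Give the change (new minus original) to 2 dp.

Original: g = 0.1207, ΔT = 1.6/(1−0.1207) = 1.8196 K.
With doubled vegetation: g' = 0.1337, ΔT' = 1.6/(1−0.1337) = 1.8469 K.
Change = 1.8469 − 1.8196 = 0.03 K.

0.03 K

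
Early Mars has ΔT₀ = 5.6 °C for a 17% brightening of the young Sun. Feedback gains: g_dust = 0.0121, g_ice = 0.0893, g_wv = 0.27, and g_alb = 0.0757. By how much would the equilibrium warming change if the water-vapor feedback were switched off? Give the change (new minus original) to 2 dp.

-3.32 °C

Original: g = 0.4471, ΔT = 5.6/(1−0.4471) = 10.1284 °C.
Without water-vapor: g' = 0.1771, ΔT' = 5.6/(1−0.1771) = 6.8052 °C.
Change = 6.8052 − 10.1284 = -3.32 °C.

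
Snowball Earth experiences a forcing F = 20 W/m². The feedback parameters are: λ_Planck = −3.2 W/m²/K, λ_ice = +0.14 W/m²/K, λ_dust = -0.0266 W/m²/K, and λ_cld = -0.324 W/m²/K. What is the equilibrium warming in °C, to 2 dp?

5.86 °C

Net feedback parameter λ = (−3.2) + (+0.14) + (-0.0266) + (-0.324) = -3.4106 W/m²/K.
ΔT = −F/λ = −20/(-3.4106) = 5.86 °C.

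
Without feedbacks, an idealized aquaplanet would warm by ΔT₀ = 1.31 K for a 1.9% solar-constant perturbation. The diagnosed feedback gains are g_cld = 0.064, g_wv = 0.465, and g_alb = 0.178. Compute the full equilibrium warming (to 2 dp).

Total gain g = 0.064 + 0.465 + 0.178 = 0.707.
Amplification A = 1/(1 − 0.707) = 3.413.
ΔT = 1.31 × 3.413 = 4.47 K.

4.47 K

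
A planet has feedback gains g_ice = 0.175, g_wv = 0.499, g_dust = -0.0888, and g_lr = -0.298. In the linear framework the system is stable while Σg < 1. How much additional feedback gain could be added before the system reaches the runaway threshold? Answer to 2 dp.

0.71

Current total gain = 0.175 + 0.499 − 0.0888 − 0.298 = 0.2872.
Margin to runaway = 1 − 0.2872 = 0.71.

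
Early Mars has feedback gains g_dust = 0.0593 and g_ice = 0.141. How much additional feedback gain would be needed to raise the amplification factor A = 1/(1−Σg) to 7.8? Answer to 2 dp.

Current total gain = 0.2003.
Target gain for A = 7.8: g* = 1 − 1/7.8 = 0.8718.
Additional gain needed = 0.8718 − 0.2003 = 0.67.

0.67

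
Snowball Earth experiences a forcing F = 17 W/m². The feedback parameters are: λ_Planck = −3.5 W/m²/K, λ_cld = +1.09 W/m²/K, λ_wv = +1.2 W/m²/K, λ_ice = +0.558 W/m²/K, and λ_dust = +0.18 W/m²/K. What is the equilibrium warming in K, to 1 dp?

36.0 K

Net feedback parameter λ = (−3.5) + (+1.09) + (+1.2) + (+0.558) + (+0.18) = -0.472 W/m²/K.
ΔT = −F/λ = −17/(-0.472) = 36.0 K.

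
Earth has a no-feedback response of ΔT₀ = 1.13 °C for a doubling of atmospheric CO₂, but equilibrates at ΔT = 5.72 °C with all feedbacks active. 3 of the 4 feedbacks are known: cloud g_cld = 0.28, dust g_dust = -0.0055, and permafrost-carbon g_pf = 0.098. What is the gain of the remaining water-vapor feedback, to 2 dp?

0.43

Amplification A = ΔT/ΔT₀ = 5.72/1.13 = 5.062.
Total gain g = 1 − 1/A = 1 − 1/5.062 = 0.8024.
Known gains sum to 0.28 − 0.0055 + 0.098 = 0.3725.
g_wv = 0.8024 − 0.3725 = 0.43.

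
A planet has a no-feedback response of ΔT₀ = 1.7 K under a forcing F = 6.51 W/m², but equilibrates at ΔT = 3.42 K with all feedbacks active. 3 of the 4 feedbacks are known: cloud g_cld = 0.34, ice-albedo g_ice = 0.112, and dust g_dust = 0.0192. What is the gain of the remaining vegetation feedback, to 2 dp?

Amplification A = ΔT/ΔT₀ = 3.42/1.7 = 2.012.
Total gain g = 1 − 1/A = 1 − 1/2.012 = 0.503.
Known gains sum to 0.34 + 0.112 + 0.0192 = 0.4712.
g_veg = 0.503 − 0.4712 = 0.03.

0.03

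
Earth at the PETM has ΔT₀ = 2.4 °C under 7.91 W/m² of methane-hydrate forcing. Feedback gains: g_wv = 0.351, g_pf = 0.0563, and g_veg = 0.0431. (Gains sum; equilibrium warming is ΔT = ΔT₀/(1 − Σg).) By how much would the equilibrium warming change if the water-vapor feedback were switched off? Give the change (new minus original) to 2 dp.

-1.70 °C

Original: g = 0.4504, ΔT = 2.4/(1−0.4504) = 4.3668 °C.
Without water-vapor: g' = 0.0994, ΔT' = 2.4/(1−0.0994) = 2.6649 °C.
Change = 2.6649 − 4.3668 = -1.70 °C.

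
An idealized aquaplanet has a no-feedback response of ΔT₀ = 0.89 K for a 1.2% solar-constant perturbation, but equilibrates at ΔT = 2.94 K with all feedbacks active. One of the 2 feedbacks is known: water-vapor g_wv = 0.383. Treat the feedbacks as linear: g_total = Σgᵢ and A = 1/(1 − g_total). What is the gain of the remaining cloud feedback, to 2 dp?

0.31

Amplification A = ΔT/ΔT₀ = 2.94/0.89 = 3.303.
Total gain g = 1 − 1/A = 1 − 1/3.303 = 0.6972.
The known gain is 0.383.
g_cld = 0.6972 − 0.383 = 0.31.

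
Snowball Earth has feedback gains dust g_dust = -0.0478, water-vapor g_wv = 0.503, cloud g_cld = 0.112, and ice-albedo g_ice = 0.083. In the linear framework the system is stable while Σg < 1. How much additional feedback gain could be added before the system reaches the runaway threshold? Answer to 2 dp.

0.35

Current total gain = -0.0478 + 0.503 + 0.112 + 0.083 = 0.6502.
Margin to runaway = 1 − 0.6502 = 0.35.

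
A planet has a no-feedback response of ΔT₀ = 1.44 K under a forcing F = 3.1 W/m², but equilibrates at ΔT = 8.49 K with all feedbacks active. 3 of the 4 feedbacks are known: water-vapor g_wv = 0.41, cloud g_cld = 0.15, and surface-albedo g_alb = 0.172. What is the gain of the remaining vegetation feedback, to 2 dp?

Amplification A = ΔT/ΔT₀ = 8.49/1.44 = 5.896.
Total gain g = 1 − 1/A = 1 − 1/5.896 = 0.8304.
Known gains sum to 0.41 + 0.15 + 0.172 = 0.732.
g_veg = 0.8304 − 0.732 = 0.10.

0.10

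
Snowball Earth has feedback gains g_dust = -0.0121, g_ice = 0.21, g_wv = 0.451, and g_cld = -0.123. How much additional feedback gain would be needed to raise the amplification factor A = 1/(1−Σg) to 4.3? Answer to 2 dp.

0.24

Current total gain = 0.5259.
Target gain for A = 4.3: g* = 1 − 1/4.3 = 0.7674.
Additional gain needed = 0.7674 − 0.5259 = 0.24.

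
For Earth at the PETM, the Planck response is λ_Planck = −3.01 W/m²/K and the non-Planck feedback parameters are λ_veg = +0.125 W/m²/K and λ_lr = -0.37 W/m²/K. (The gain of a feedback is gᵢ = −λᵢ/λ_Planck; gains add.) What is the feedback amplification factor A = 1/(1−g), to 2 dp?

0.92

Convert to gains: g_veg = 0.125/3.01 = 0.04153; g_lr = -0.37/3.01 = -0.1229.
Total gain g = -0.08137.
A = 1/(1 + 0.08137) = 0.92.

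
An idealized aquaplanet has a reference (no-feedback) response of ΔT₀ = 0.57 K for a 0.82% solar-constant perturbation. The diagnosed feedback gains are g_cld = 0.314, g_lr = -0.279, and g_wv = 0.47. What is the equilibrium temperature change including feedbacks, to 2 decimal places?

Total gain g = 0.314 − 0.279 + 0.47 = 0.505.
Amplification A = 1/(1 − 0.505) = 2.02.
ΔT = 0.57 × 2.02 = 1.15 K.

1.15 K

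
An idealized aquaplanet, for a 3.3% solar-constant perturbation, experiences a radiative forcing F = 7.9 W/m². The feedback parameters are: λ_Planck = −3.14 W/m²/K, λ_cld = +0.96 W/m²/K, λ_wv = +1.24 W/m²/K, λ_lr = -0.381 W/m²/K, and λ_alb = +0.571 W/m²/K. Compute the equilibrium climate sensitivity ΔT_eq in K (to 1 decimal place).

Net feedback parameter λ = (−3.14) + (+0.96) + (+1.24) + (-0.381) + (+0.571) = -0.75 W/m²/K.
ΔT = −F/λ = −7.9/(-0.75) = 10.5 K.

10.5 K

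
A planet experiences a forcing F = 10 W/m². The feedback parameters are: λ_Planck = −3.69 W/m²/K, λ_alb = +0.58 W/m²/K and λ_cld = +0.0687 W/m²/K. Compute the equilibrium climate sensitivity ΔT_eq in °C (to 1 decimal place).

3.3 °C

Net feedback parameter λ = (−3.69) + (+0.58) + (+0.0687) = -3.0413 W/m²/K.
ΔT = −F/λ = −10/(-3.0413) = 3.3 °C.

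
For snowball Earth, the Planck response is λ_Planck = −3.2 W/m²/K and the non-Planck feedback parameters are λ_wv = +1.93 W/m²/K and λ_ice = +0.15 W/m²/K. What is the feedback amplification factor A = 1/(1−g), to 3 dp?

Convert to gains: g_wv = 1.93/3.2 = 0.6031; g_ice = 0.15/3.2 = 0.04687.
Total gain g = 0.64997.
A = 1/(1 − 0.64997) = 2.857.

2.857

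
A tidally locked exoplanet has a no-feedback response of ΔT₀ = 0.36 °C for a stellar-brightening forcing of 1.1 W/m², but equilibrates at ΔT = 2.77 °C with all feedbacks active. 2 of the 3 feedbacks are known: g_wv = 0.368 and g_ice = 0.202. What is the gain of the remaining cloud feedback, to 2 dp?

Amplification A = ΔT/ΔT₀ = 2.77/0.36 = 7.694.
Total gain g = 1 − 1/A = 1 − 1/7.694 = 0.87.
Known gains sum to 0.368 + 0.202 = 0.57.
g_cld = 0.87 − 0.57 = 0.30.

0.30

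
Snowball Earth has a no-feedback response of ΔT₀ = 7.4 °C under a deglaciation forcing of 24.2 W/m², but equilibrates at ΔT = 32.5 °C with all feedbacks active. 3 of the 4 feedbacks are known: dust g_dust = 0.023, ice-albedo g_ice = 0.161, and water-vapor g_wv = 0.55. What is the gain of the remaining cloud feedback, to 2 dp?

0.04

Amplification A = ΔT/ΔT₀ = 32.5/7.4 = 4.392.
Total gain g = 1 − 1/A = 1 − 1/4.392 = 0.7723.
Known gains sum to 0.023 + 0.161 + 0.55 = 0.734.
g_cld = 0.7723 − 0.734 = 0.04.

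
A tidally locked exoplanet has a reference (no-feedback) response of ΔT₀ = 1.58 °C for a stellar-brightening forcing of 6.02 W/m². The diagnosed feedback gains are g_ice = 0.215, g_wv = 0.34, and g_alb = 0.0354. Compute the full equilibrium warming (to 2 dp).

3.86 °C

Total gain g = 0.215 + 0.34 + 0.0354 = 0.5904.
Amplification A = 1/(1 − 0.5904) = 2.441.
ΔT = 1.58 × 2.441 = 3.86 °C.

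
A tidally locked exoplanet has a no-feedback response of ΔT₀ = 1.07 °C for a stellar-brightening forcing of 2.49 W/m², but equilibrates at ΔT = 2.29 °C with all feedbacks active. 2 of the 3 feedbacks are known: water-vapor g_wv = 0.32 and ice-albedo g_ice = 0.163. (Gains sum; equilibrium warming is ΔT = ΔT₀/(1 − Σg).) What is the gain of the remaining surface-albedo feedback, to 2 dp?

0.05

Amplification A = ΔT/ΔT₀ = 2.29/1.07 = 2.14.
Total gain g = 1 − 1/A = 1 − 1/2.14 = 0.5327.
Known gains sum to 0.32 + 0.163 = 0.483.
g_alb = 0.5327 − 0.483 = 0.05.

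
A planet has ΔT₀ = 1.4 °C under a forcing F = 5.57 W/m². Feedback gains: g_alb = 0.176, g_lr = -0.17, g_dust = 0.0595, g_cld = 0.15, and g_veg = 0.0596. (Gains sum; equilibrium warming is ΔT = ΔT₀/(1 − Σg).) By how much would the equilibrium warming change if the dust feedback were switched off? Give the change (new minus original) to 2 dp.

-0.15 °C

Original: g = 0.2751, ΔT = 1.4/(1−0.2751) = 1.9313 °C.
Without dust: g' = 0.2156, ΔT' = 1.4/(1−0.2156) = 1.7848 °C.
Change = 1.7848 − 1.9313 = -0.15 °C.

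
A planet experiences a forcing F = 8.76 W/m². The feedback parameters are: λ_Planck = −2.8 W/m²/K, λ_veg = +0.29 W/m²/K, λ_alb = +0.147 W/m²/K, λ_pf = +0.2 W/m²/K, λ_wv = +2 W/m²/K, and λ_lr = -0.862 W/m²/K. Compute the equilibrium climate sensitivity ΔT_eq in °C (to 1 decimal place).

Net feedback parameter λ = (−2.8) + (+0.29) + (+0.147) + (+0.2) + (+2) + (-0.862) = -1.025 W/m²/K.
ΔT = −F/λ = −8.76/(-1.025) = 8.5 °C.

8.5 °C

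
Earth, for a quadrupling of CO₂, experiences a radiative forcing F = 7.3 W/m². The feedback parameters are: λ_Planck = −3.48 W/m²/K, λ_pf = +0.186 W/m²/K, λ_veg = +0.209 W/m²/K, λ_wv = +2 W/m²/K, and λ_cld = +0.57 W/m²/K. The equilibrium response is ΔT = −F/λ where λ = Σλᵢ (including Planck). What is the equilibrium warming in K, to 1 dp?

14.2 K

Net feedback parameter λ = (−3.48) + (+0.186) + (+0.209) + (+2) + (+0.57) = -0.515 W/m²/K.
ΔT = −F/λ = −7.3/(-0.515) = 14.2 K.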